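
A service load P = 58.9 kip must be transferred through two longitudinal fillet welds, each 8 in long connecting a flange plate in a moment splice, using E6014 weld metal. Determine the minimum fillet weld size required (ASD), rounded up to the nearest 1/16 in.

w = 5/16 in

E60XX → F_EXX = 60 ksi.
Total weld length L = 16 in.
Required throat t_e = P × Ω / (0.6 F_EXX × L) = 58.9 × 2.0 / (0.6 × 60 × 16) = 0.2045 in.
Required leg w = t_e / 0.707 = 0.2893 in → use 5/16 in.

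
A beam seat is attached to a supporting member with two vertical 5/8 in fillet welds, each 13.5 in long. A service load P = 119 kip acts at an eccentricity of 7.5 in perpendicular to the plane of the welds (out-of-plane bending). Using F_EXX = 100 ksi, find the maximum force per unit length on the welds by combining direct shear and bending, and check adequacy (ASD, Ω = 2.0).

f_max ≈ 15.3 kip/in; NOT adequate

L_w = 2 × 13.5 = 27 in; section modulus (unit throat) S = 2 × L²/6 = 60.75 in².
Direct shear f_v = P/L_w = 119/27 = 4.407 kip/in.
Moment M = P × e = 119 × 7.5 = 892.5 kip·in; bending f_b = M/S = 14.69 kip/in.
f_max = √(f_v² + f_b²) = √(4.407² + 14.69²) = 15.34 kip/in.
r_n/Ω = (1/2.0) × 0.6 × 100 × (0.707 × 0.625) = 13.26 kip/in → NOT adequate.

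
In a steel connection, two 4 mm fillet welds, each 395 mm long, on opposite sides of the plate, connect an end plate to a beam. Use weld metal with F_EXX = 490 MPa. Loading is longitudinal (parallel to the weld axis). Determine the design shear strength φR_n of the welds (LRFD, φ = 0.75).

Effective throat t_e = 0.707 × 4 = 2.828 mm.
Total length L = 790 mm; A_we = 2.828 × 790 = 2234 mm².
F_nw = 0.6 F_EXX = 0.6 × 490 = 294 MPa.
φR_n = 0.75 × 294 × 2234 × 10⁻³ = 492.6 kN.

φR_n ≈ 493 kN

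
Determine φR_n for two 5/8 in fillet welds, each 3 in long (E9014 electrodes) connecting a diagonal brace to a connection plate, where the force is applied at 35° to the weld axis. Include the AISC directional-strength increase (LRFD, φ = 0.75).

E90XX → F_EXX = 90 ksi.
t_e = 0.707 × 0.625 = 0.4419 in; A_we = 0.4419 × 6 = 2.651 in².
Directional factor: 1.0 + 0.5 sin^1.5(35°) = 1.217.
F_nw = 0.6 × 90 × 1.217 = 65.73 ksi.
φR_n = 0.75 × 65.73 × 2.651 = 130.7 kips.

φR_n ≈ 131 kips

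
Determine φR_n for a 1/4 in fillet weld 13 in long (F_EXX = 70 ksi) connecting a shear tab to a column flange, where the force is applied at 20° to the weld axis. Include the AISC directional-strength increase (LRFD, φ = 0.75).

φR_n ≈ 79.6 kip

t_e = 0.707 × 0.25 = 0.1767 in; A_we = 0.1767 × 13 = 2.298 in².
Directional factor: 1.0 + 0.5 sin^1.5(20°) = 1.1.
F_nw = 0.6 × 70 × 1.1 = 46.2 ksi.
φR_n = 0.75 × 46.2 × 2.298 = 79.62 kip.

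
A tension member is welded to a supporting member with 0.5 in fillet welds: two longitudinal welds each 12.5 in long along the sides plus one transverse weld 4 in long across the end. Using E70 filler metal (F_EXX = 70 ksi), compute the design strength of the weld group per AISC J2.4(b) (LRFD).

t_e = 0.707 × 0.5 = 0.3535 in.
R_nwl = 0.6 × 70 × 0.3535 × 25 = 371.2 kip (longitudinal, 2 welds).
R_nwt = 0.6 × 70 × 0.3535 × 4 = 59.39 kip (transverse, base value).
(i) R_nwl + R_nwt = 430.6 kip; (ii) 0.85 R_nwl + 1.5 R_nwt = 404.6 kip.
R_n = max = 430.6 kip [governs: (i)]; φR_n = 322.9 kip.

φR_n ≈ 323 kip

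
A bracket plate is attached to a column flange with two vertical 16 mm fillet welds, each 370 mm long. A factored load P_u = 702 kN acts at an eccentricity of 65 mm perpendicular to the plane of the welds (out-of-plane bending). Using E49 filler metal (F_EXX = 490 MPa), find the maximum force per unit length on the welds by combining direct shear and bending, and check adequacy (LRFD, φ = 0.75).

f_max ≈ 1380 N/mm; adequate

L_w = 2 × 370 = 740 mm; section modulus (unit throat) S = 2 × L²/6 = 45630 mm².
Direct shear f_v = P/L_w = 702×10³/740 = 948.6 N/mm.
Moment M = P × e = 702×10³ × 65 = 45630000 N·mm; bending f_b = M/S = 999.9 N/mm.
f_max = √(f_v² + f_b²) = √(948.6² + 999.9²) = 1378 N/mm.
φr_n = 0.75 × 0.6 × 490 × (0.707 × 16) = 2494 N/mm → adequate.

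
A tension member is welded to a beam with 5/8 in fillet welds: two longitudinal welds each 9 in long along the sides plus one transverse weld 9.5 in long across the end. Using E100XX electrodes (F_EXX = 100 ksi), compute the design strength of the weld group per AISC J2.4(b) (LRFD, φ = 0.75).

φR_n ≈ 588 kip

t_e = 0.707 × 0.625 = 0.4419 in.
R_nwl = 0.6 × 100 × 0.4419 × 18 = 477.2 kip (longitudinal, 2 welds).
R_nwt = 0.6 × 100 × 0.4419 × 9.5 = 251.9 kip (transverse, base value).
(i) R_nwl + R_nwt = 729.1 kip; (ii) 0.85 R_nwl + 1.5 R_nwt = 783.4 kip.
R_n = max = 783.4 kip [governs: (ii)]; φR_n = 587.6 kip.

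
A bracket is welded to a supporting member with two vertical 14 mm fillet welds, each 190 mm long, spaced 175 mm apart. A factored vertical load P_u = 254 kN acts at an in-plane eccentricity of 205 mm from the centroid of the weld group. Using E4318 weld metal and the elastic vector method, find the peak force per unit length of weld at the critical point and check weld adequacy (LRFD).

f_max ≈ 2170 N/mm; NOT adequate

E43XX → F_EXX = 430 MPa.
Total weld length L_w = 380 mm. Treat welds as unit-width lines.
Polar moment about centroid: J = 2[d³/12 + d(b/2)²] = 2[190³/12 + 190×87.5²] = 4053000 mm³.
Direct shear f_v = P/L_w = 254×10³ / 380 = 668.4 N/mm (vertical).
Torsion M = P·e = 254×10³ × 205 = 52070000 N·mm.
Critical point at (x, y) = (87.5, 95) from centroid. f_tx = M·y/J = 1221 N/mm; f_ty = M·x/J = 1124 N/mm.
Resultant f_max = √[f_tx² + (f_v + f_ty)²] = √[1221² + (668.4 + 1124)²] = 2169 N/mm.
Capacity per unit length: φr_n = 0.75 × 0.6 × 430 × (0.707 × 14) = 1915 N/mm.
2169 > 1915 → NOT adequate.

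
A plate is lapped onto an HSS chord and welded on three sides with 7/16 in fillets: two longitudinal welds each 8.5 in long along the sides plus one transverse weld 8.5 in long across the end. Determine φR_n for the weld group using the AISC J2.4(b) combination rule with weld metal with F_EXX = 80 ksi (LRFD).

φR_n ≈ 303 kips

t_e = 0.707 × 0.4375 = 0.3093 in.
R_nwl = 0.6 × 80 × 0.3093 × 17 = 252.4 kips (longitudinal, 2 welds).
R_nwt = 0.6 × 80 × 0.3093 × 8.5 = 126.2 kips (transverse, base value).
(i) R_nwl + R_nwt = 378.6 kips; (ii) 0.85 R_nwl + 1.5 R_nwt = 403.8 kips.
R_n = max = 403.8 kips [governs: (ii)]; φR_n = 302.9 kips.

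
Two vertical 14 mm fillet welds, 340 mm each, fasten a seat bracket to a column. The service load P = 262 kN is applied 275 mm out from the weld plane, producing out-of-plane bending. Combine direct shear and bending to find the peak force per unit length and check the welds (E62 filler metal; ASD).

E62XX → F_EXX = 620 MPa.
L_w = 2 × 340 = 680 mm; section modulus (unit throat) S = 2 × L²/6 = 38530 mm².
Direct shear f_v = P/L_w = 262×10³/680 = 385.3 N/mm.
Moment M = P × e = 262×10³ × 275 = 72050000 N·mm; bending f_b = M/S = 1870 N/mm.
f_max = √(f_v² + f_b²) = √(385.3² + 1870²) = 1909 N/mm.
r_n/Ω = (1/2.0) × 0.6 × 620 × (0.707 × 14) = 1841 N/mm → NOT adequate.

f_max ≈ 1910 N/mm; NOT adequate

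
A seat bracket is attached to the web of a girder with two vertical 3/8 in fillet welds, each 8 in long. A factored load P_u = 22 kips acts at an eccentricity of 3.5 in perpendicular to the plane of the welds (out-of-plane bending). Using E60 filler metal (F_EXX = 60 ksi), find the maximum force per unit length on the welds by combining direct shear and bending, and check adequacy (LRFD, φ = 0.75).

L_w = 2 × 8 = 16 in; section modulus (unit throat) S = 2 × L²/6 = 21.33 in².
Direct shear f_v = P/L_w = 22/16 = 1.375 kip/in.
Moment M = P × e = 22 × 3.5 = 77 kip·in; bending f_b = M/S = 3.609 kip/in.
f_max = √(f_v² + f_b²) = √(1.375² + 3.609²) = 3.862 kip/in.
φr_n = 0.75 × 0.6 × 60 × (0.707 × 0.375) = 7.158 kip/in → adequate.

f_max ≈ 3.86 kip/in; adequate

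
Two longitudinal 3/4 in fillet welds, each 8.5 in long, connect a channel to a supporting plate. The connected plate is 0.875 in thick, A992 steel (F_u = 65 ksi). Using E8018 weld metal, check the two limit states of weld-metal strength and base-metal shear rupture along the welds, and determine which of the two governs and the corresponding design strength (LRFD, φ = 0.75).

E80XX → F_EXX = 80 ksi.
t_e = 0.707 × 0.75 = 0.5302 in; L = 17 in.
Weld metal: φR_n = 0.75 × 0.6 × 80 × 0.5302 × 17 = 324.5 kips.
Base metal (shear rupture): φR_n = 0.75 × 0.6 × 65 × 0.875 × 17 = 435.1 kips.
Governing: weld metal.

φR_n ≈ 325 kips (weld metal governs)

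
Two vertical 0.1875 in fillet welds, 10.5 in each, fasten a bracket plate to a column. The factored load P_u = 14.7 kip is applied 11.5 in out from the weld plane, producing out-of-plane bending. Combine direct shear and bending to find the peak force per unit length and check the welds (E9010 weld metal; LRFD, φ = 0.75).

f_max ≈ 4.65 kip/in; adequate

E90XX → F_EXX = 90 ksi.
L_w = 2 × 10.5 = 21 in; section modulus (unit throat) S = 2 × L²/6 = 36.75 in².
Direct shear f_v = P/L_w = 14.7/21 = 0.7 kip/in.
Moment M = P × e = 14.7 × 11.5 = 169.05 kip·in; bending f_b = M/S = 4.6 kip/in.
f_max = √(f_v² + f_b²) = √(0.7² + 4.6²) = 4.653 kip/in.
φr_n = 0.75 × 0.6 × 90 × (0.707 × 0.1875) = 5.369 kip/in → adequate.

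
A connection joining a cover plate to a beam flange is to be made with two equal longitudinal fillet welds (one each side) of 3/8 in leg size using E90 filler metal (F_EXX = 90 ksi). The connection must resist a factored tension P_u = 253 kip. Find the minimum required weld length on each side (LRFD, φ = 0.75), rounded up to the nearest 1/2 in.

Throat t_e = 0.707 × 0.375 = 0.2651 in.
φr_n = 0.75 × 0.6 × 90 × 0.2651 = 10.74 kip/in.
L_req = P_u / φr_n = 253 / 10.74 = 23.56 in total.
Per side: 23.56 / 2 = 11.78 in.
Round up → use L = 12 in on each side.

L = 12 in on each side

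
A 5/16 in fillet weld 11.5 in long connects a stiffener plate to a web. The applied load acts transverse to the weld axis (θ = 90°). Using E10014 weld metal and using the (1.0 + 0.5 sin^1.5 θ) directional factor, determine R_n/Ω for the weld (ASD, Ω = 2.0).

E100XX → F_EXX = 100 ksi.
t_e = 0.707 × 0.3125 = 0.2209 in; A_we = 0.2209 × 11.5 = 2.541 in².
Directional factor: 1.0 + 0.5 sin^1.5(90°) = 1.5.
F_nw = 0.6 × 100 × 1.5 = 90 ksi.
R_n/Ω = (90 × 2.541) / 2.0 = 114.3 kip.

R_n/Ω ≈ 114 kip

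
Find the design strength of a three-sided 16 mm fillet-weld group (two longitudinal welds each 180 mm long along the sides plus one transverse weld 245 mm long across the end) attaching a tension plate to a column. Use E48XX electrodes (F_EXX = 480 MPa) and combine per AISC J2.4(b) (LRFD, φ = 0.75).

φR_n ≈ 1650 kN

t_e = 0.707 × 16 = 11.31 mm.
R_nwl = 0.6 × 480 × 11.31 × 360 × 10⁻³ = 1173 kN (longitudinal, 2 welds).
R_nwt = 0.6 × 480 × 11.31 × 245 × 10⁻³ = 798.2 kN (transverse, base value).
(i) R_nwl + R_nwt = 1971 kN; (ii) 0.85 R_nwl + 1.5 R_nwt = 2194 kN.
R_n = max = 2194 kN [governs: (ii)]; φR_n = 1646 kN.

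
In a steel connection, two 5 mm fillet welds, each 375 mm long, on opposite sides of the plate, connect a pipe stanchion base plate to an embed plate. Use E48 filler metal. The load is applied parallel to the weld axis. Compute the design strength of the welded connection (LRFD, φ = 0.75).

E48XX → F_EXX = 480 MPa.
Effective throat t_e = 0.707 × 5 = 3.535 mm.
Total length L = 750 mm; A_we = 3.535 × 750 = 2651 mm².
F_nw = 0.6 F_EXX = 0.6 × 480 = 288 MPa.
φR_n = 0.75 × 288 × 2651 × 10⁻³ = 572.7 kN.

φR_n ≈ 573 kN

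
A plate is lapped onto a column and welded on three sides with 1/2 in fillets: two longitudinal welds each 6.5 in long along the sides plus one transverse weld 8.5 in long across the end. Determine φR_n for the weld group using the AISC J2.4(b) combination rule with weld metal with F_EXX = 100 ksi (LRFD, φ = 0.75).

t_e = 0.707 × 0.5 = 0.3535 in.
R_nwl = 0.6 × 100 × 0.3535 × 13 = 275.7 kip (longitudinal, 2 welds).
R_nwt = 0.6 × 100 × 0.3535 × 8.5 = 180.3 kip (transverse, base value).
(i) R_nwl + R_nwt = 456 kip; (ii) 0.85 R_nwl + 1.5 R_nwt = 504.8 kip.
R_n = max = 504.8 kip [governs: (ii)]; φR_n = 378.6 kip.

φR_n ≈ 379 kip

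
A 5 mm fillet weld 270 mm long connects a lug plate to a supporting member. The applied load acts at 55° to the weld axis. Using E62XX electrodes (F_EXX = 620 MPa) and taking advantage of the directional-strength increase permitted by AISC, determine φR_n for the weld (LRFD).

φR_n ≈ 365 kN

t_e = 0.707 × 5 = 3.535 mm; A_we = 3.535 × 270 = 954.4 mm².
Directional factor: 1.0 + 0.5 sin^1.5(55°) = 1.371.
F_nw = 0.6 × 620 × 1.371 = 509.9 MPa.
φR_n = 0.75 × 509.9 × 954.4 × 10⁻³ = 365 kN.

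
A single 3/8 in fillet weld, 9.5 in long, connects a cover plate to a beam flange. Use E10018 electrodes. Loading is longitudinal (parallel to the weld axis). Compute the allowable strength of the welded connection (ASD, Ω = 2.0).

R_n/Ω ≈ 75.6 kips

E100XX → F_EXX = 100 ksi.
Effective throat t_e = 0.707 × 0.375 = 0.2651 in.
Total length L = 9.5 in; A_we = 0.2651 × 9.5 = 2.519 in².
F_nw = 0.6 F_EXX = 0.6 × 100 = 60 ksi.
R_n = 60 × 2.519 = 151.1 kips; R_n/Ω = 151.1/2.0 = 75.56 kips.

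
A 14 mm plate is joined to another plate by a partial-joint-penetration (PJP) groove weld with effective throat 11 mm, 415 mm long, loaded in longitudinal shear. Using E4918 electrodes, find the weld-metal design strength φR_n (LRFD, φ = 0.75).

E49XX → F_EXX = 490 MPa.
Effective throat (given) t_e = 11 mm.
A_we = 11 × 415 = 4565 mm².
F_nw = 0.6 F_EXX = 294 MPa.
φR_n = 0.75 × 294 × 4565 × 10⁻³ = 1007 kN.

φR_n ≈ 1010 kN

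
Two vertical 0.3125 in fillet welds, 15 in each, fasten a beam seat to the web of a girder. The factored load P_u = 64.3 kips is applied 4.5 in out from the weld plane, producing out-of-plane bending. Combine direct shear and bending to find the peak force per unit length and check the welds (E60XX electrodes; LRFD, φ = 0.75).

E60XX → F_EXX = 60 ksi.
L_w = 2 × 15 = 30 in; section modulus (unit throat) S = 2 × L²/6 = 75 in².
Direct shear f_v = P/L_w = 64.3/30 = 2.143 kip/in.
Moment M = P × e = 64.3 × 4.5 = 289.35 kip·in; bending f_b = M/S = 3.858 kip/in.
f_max = √(f_v² + f_b²) = √(2.143² + 3.858²) = 4.413 kip/in.
φr_n = 0.75 × 0.6 × 60 × (0.707 × 0.3125) = 5.965 kip/in → adequate.

f_max ≈ 4.41 kip/in; adequate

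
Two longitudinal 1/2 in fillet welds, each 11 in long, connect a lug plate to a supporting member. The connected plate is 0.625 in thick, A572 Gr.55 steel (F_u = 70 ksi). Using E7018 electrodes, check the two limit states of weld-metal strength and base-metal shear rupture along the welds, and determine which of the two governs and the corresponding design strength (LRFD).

φR_n ≈ 245 kip (weld metal governs)

E70XX → F_EXX = 70 ksi.
t_e = 0.707 × 0.5 = 0.3535 in; L = 22 in.
Weld metal: φR_n = 0.75 × 0.6 × 70 × 0.3535 × 22 = 245 kip.
Base metal (shear rupture): φR_n = 0.75 × 0.6 × 70 × 0.625 × 22 = 433.1 kip.
Governing: weld metal.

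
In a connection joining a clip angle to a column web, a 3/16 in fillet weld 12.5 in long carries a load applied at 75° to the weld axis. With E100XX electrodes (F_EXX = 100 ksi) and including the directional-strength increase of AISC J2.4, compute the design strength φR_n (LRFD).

φR_n ≈ 110 kip

t_e = 0.707 × 0.1875 = 0.1326 in; A_we = 0.1326 × 12.5 = 1.657 in².
Directional factor: 1.0 + 0.5 sin^1.5(75°) = 1.475.
F_nw = 0.6 × 100 × 1.475 = 88.48 ksi.
φR_n = 0.75 × 88.48 × 1.657 = 110 kip.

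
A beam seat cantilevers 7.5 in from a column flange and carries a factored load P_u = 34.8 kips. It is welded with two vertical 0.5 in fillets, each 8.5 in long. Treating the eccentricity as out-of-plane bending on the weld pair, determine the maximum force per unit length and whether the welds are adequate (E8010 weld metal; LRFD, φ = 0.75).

E80XX → F_EXX = 80 ksi.
L_w = 2 × 8.5 = 17 in; section modulus (unit throat) S = 2 × L²/6 = 24.08 in².
Direct shear f_v = P/L_w = 34.8/17 = 2.047 kip/in.
Moment M = P × e = 34.8 × 7.5 = 261 kip·in; bending f_b = M/S = 10.84 kip/in.
f_max = √(f_v² + f_b²) = √(2.047² + 10.84²) = 11.03 kip/in.
φr_n = 0.75 × 0.6 × 80 × (0.707 × 0.5) = 12.73 kip/in → adequate.

f_max ≈ 11 kip/in; adequate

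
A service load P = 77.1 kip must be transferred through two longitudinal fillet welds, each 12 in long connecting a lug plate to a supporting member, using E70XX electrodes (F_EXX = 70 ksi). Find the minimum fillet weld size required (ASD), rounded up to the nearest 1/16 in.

w = 1/4 in

Total weld length L = 24 in.
Required throat t_e = P × Ω / (0.6 F_EXX × L) = 77.1 × 2.0 / (0.6 × 70 × 24) = 0.153 in.
Required leg w = t_e / 0.707 = 0.2164 in → use 1/4 in.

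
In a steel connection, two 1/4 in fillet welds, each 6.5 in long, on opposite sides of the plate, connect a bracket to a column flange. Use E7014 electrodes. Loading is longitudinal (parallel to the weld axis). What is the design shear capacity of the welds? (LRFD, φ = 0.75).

E70XX → F_EXX = 70 ksi.
Effective throat t_e = 0.707 × 0.25 = 0.1767 in.
Total length L = 13 in; A_we = 0.1767 × 13 = 2.298 in².
F_nw = 0.6 F_EXX = 0.6 × 70 = 42 ksi.
φR_n = 0.75 × 42 × 2.298 = 72.38 kips.

φR_n ≈ 72.4 kips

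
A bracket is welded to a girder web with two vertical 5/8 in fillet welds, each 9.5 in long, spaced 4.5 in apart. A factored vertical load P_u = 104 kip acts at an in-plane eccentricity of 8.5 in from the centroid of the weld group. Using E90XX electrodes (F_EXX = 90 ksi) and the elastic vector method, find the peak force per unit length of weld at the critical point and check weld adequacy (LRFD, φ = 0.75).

Total weld length L_w = 19 in. Treat welds as unit-width lines.
Polar moment about centroid: J = 2[d³/12 + d(b/2)²] = 2[9.5³/12 + 9.5×2.25²] = 239.1 in³.
Direct shear f_v = P/L_w = 104 / 19 = 5.474 kip/in (vertical).
Torsion M = P·e = 104 × 8.5 = 884 kip·in.
Critical point at (x, y) = (2.25, 4.75) from centroid. f_tx = M·y/J = 17.56 kip/in; f_ty = M·x/J = 8.319 kip/in.
Resultant f_max = √[f_tx² + (f_v + f_ty)²] = √[17.56² + (5.474 + 8.319)²] = 22.33 kip/in.
Capacity per unit length: φr_n = 0.75 × 0.6 × 90 × (0.707 × 0.625) = 17.9 kip/in.
22.33 > 17.9 → NOT adequate.

f_max ≈ 22.3 kip/in; NOT adequate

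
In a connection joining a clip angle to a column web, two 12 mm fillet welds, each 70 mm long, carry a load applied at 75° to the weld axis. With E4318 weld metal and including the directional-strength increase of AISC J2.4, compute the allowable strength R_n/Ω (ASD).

E43XX → F_EXX = 430 MPa.
t_e = 0.707 × 12 = 8.484 mm; A_we = 8.484 × 140 = 1188 mm².
Directional factor: 1.0 + 0.5 sin^1.5(75°) = 1.475.
F_nw = 0.6 × 430 × 1.475 = 380.5 MPa.
R_n/Ω = (380.5 × 1188) / 2.0 × 10⁻³ = 225.9 kN.

R_n/Ω ≈ 226 kN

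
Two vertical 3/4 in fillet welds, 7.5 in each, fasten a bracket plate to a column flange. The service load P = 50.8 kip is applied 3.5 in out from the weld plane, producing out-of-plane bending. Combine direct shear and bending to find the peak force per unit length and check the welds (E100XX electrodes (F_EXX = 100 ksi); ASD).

f_max ≈ 10.1 kip/in; adequate

L_w = 2 × 7.5 = 15 in; section modulus (unit throat) S = 2 × L²/6 = 18.75 in².
Direct shear f_v = P/L_w = 50.8/15 = 3.387 kip/in.
Moment M = P × e = 50.8 × 3.5 = 177.8 kip·in; bending f_b = M/S = 9.483 kip/in.
f_max = √(f_v² + f_b²) = √(3.387² + 9.483²) = 10.07 kip/in.
r_n/Ω = (1/2.0) × 0.6 × 100 × (0.707 × 0.75) = 15.91 kip/in → adequate.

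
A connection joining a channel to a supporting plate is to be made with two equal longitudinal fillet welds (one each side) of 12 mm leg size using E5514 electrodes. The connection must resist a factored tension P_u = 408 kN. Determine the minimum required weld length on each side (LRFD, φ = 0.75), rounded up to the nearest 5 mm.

L = 100 mm on each side

E55XX → F_EXX = 550 MPa.
Throat t_e = 0.707 × 12 = 8.484 mm.
φr_n = 0.75 × 0.6 × 550 × 8.484 × 10⁻³ = 2.1 kN/mm.
L_req = P_u / φr_n = 408 / 2.1 = 194.3 mm total.
Per side: 194.3 / 2 = 97.15 mm.
Round up → use L = 100 mm on each side.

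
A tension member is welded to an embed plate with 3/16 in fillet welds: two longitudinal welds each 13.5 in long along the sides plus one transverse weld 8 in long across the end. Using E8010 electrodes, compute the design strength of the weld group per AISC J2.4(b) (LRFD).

φR_n ≈ 167 kip

E80XX → F_EXX = 80 ksi.
t_e = 0.707 × 0.1875 = 0.1326 in.
R_nwl = 0.6 × 80 × 0.1326 × 27 = 171.8 kip (longitudinal, 2 welds).
R_nwt = 0.6 × 80 × 0.1326 × 8 = 50.9 kip (transverse, base value).
(i) R_nwl + R_nwt = 222.7 kip; (ii) 0.85 R_nwl + 1.5 R_nwt = 222.4 kip.
R_n = max = 222.7 kip [governs: (i)]; φR_n = 167 kip.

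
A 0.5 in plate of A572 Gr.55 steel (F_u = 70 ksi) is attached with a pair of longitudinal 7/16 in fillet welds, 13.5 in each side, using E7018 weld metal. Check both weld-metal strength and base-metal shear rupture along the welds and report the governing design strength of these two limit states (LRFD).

φR_n ≈ 263 kip (weld metal governs)

E70XX → F_EXX = 70 ksi.
t_e = 0.707 × 0.4375 = 0.3093 in; L = 27 in.
Weld metal: φR_n = 0.75 × 0.6 × 70 × 0.3093 × 27 = 263.1 kip.
Base metal (shear rupture): φR_n = 0.75 × 0.6 × 70 × 0.5 × 27 = 425.2 kip.
Governing: weld metal.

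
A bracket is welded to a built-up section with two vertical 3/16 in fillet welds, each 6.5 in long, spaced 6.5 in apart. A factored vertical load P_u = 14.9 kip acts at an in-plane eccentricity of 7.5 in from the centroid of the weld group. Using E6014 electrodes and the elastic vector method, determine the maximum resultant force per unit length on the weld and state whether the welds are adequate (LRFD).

E60XX → F_EXX = 60 ksi.
Total weld length L_w = 13 in. Treat welds as unit-width lines.
Polar moment about centroid: J = 2[d³/12 + d(b/2)²] = 2[6.5³/12 + 6.5×3.25²] = 183.1 in³.
Direct shear f_v = P/L_w = 14.9 / 13 = 1.146 kip/in (vertical).
Torsion M = P·e = 14.9 × 7.5 = 111.75 kip·in.
Critical point at (x, y) = (3.25, 3.25) from centroid. f_tx = M·y/J = 1.984 kip/in; f_ty = M·x/J = 1.984 kip/in.
Resultant f_max = √[f_tx² + (f_v + f_ty)²] = √[1.984² + (1.146 + 1.984)²] = 3.706 kip/in.
Capacity per unit length: φr_n = 0.75 × 0.6 × 60 × (0.707 × 0.1875) = 3.579 kip/in.
3.706 > 3.579 → NOT adequate.

f_max ≈ 3.71 kip/in; NOT adequate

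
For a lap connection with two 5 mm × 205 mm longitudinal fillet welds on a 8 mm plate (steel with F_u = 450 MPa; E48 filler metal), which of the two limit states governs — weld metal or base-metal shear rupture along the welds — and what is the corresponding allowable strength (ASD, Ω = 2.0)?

E48XX → F_EXX = 480 MPa.
t_e = 0.707 × 5 = 3.535 mm; L = 410 mm.
Weld metal: R_n/Ω = (1/2.0) × 0.6 × 480 × 3.535 × 410 × 10⁻³ = 208.7 kN.
Base metal (shear rupture): R_n/Ω = (1/2.0) × 0.6 × 450 × 8 × 410 × 10⁻³ = 442.8 kN.
Governing: weld metal.

R_n/Ω ≈ 209 kN (weld metal governs)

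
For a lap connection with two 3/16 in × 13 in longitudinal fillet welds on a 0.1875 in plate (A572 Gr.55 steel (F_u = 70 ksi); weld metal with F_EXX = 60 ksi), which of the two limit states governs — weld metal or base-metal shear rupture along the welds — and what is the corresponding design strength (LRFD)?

φR_n ≈ 93.1 kip (weld metal governs)

t_e = 0.707 × 0.1875 = 0.1326 in; L = 26 in.
Weld metal: φR_n = 0.75 × 0.6 × 60 × 0.1326 × 26 = 93.06 kip.
Base metal (shear rupture): φR_n = 0.75 × 0.6 × 70 × 0.1875 × 26 = 153.6 kip.
Governing: weld metal.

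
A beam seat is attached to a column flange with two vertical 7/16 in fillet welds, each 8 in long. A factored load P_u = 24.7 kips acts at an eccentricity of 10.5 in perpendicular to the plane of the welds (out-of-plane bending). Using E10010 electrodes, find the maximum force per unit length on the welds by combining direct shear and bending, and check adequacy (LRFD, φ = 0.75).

f_max ≈ 12.3 kip/in; adequate

E100XX → F_EXX = 100 ksi.
L_w = 2 × 8 = 16 in; section modulus (unit throat) S = 2 × L²/6 = 21.33 in².
Direct shear f_v = P/L_w = 24.7/16 = 1.544 kip/in.
Moment M = P × e = 24.7 × 10.5 = 259.35 kip·in; bending f_b = M/S = 12.16 kip/in.
f_max = √(f_v² + f_b²) = √(1.544² + 12.16²) = 12.25 kip/in.
φr_n = 0.75 × 0.6 × 100 × (0.707 × 0.4375) = 13.92 kip/in → adequate.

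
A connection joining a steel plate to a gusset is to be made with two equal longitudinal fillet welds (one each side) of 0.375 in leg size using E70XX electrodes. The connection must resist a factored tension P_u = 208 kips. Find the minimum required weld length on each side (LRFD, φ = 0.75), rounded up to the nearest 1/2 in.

E70XX → F_EXX = 70 ksi.
Throat t_e = 0.707 × 0.375 = 0.2651 in.
φr_n = 0.75 × 0.6 × 70 × 0.2651 = 8.351 kips/in.
L_req = P_u / φr_n = 208 / 8.351 = 24.91 in total.
Per side: 24.91 / 2 = 12.45 in.
Round up → use L = 12.5 in on each side.

L = 12.5 in on each side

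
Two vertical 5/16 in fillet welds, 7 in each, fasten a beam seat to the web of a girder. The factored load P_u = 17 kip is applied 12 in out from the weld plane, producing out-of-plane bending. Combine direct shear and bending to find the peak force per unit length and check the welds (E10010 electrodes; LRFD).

f_max ≈ 12.5 kip/in; NOT adequate

E100XX → F_EXX = 100 ksi.
L_w = 2 × 7 = 14 in; section modulus (unit throat) S = 2 × L²/6 = 16.33 in².
Direct shear f_v = P/L_w = 17/14 = 1.214 kip/in.
Moment M = P × e = 17 × 12 = 204 kip·in; bending f_b = M/S = 12.49 kip/in.
f_max = √(f_v² + f_b²) = √(1.214² + 12.49²) = 12.55 kip/in.
φr_n = 0.75 × 0.6 × 100 × (0.707 × 0.3125) = 9.942 kip/in → NOT adequate.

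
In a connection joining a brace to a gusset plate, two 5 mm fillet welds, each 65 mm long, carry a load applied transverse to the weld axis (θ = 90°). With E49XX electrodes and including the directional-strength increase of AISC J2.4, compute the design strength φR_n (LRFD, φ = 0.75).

φR_n ≈ 152 kN

E49XX → F_EXX = 490 MPa.
t_e = 0.707 × 5 = 3.535 mm; A_we = 3.535 × 130 = 459.5 mm².
Directional factor: 1.0 + 0.5 sin^1.5(90°) = 1.5.
F_nw = 0.6 × 490 × 1.5 = 441 MPa.
φR_n = 0.75 × 441 × 459.5 × 10⁻³ = 152 kN.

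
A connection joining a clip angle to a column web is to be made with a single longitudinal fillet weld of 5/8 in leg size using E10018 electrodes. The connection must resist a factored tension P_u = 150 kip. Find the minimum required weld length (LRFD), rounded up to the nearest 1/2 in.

L = 8 in

E100XX → F_EXX = 100 ksi.
Throat t_e = 0.707 × 0.625 = 0.4419 in.
φr_n = 0.75 × 0.6 × 100 × 0.4419 = 19.88 kip/in.
L_req = P_u / φr_n = 150 / 19.88 = 7.544 in total.
Round up → use L = 8 in.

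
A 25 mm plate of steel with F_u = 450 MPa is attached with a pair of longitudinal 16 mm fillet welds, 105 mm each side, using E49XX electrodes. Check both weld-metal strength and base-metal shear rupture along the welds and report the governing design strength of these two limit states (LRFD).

E49XX → F_EXX = 490 MPa.
t_e = 0.707 × 16 = 11.31 mm; L = 210 mm.
Weld metal: φR_n = 0.75 × 0.6 × 490 × 11.31 × 210 × 10⁻³ = 523.8 kN.
Base metal (shear rupture): φR_n = 0.75 × 0.6 × 450 × 25 × 210 × 10⁻³ = 1063 kN.
Governing: weld metal.

φR_n ≈ 524 kN (weld metal governs)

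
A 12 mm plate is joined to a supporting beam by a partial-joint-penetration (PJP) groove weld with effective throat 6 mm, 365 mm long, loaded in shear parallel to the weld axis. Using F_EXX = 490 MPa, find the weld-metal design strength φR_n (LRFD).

φR_n ≈ 483 kN

Effective throat (given) t_e = 6 mm.
A_we = 6 × 365 = 2190 mm².
F_nw = 0.6 F_EXX = 294 MPa.
φR_n = 0.75 × 294 × 2190 × 10⁻³ = 482.9 kN.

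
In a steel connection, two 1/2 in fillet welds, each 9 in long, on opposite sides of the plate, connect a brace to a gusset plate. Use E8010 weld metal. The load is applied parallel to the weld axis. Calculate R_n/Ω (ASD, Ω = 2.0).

R_n/Ω ≈ 153 kip

E80XX → F_EXX = 80 ksi.
Effective throat t_e = 0.707 × 0.5 = 0.3535 in.
Total length L = 18 in; A_we = 0.3535 × 18 = 6.363 in².
F_nw = 0.6 F_EXX = 0.6 × 80 = 48 ksi.
R_n = 48 × 6.363 = 305.4 kip; R_n/Ω = 305.4/2.0 = 152.7 kip.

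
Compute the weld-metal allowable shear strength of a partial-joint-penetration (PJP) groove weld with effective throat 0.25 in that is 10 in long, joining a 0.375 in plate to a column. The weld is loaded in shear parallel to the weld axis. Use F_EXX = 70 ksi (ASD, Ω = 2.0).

R_n/Ω ≈ 52.5 kips

Effective throat (given) t_e = 0.25 in.
A_we = 0.25 × 10 = 2.5 in².
F_nw = 0.6 F_EXX = 42 ksi.
R_n/Ω = (42 × 2.5) / 2.0 = 52.5 kips.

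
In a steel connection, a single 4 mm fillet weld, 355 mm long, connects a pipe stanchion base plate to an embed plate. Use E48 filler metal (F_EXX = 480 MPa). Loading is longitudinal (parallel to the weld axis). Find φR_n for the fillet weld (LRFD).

Effective throat t_e = 0.707 × 4 = 2.828 mm.
Total length L = 355 mm; A_we = 2.828 × 355 = 1004 mm².
F_nw = 0.6 F_EXX = 0.6 × 480 = 288 MPa.
φR_n = 0.75 × 288 × 1004 × 10⁻³ = 216.9 kN.

φR_n ≈ 217 kN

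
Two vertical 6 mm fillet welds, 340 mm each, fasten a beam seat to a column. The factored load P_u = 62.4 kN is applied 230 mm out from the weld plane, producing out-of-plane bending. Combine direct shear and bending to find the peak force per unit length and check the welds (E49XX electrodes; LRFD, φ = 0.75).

f_max ≈ 384 N/mm; adequate

E49XX → F_EXX = 490 MPa.
L_w = 2 × 340 = 680 mm; section modulus (unit throat) S = 2 × L²/6 = 38530 mm².
Direct shear f_v = P/L_w = 62.4×10³/680 = 91.76 N/mm.
Moment M = P × e = 62.4×10³ × 230 = 14352000 N·mm; bending f_b = M/S = 372.5 N/mm.
f_max = √(f_v² + f_b²) = √(91.76² + 372.5²) = 383.6 N/mm.
φr_n = 0.75 × 0.6 × 490 × (0.707 × 6) = 935.4 N/mm → adequate.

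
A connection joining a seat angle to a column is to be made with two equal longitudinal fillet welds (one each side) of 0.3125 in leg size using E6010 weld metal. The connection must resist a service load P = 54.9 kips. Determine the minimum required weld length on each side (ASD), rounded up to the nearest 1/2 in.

E60XX → F_EXX = 60 ksi.
Throat t_e = 0.707 × 0.3125 = 0.2209 in.
r_n/Ω = (0.6 × 60 × 0.2209) / 2.0 = 3.977 kip/in.
L_req = P / (r_n/Ω) = 54.9 / 3.977 = 13.8 in total.
Per side: 13.8 / 2 = 6.902 in.
Round up → use L = 7 in on each side.

L = 7 in on each side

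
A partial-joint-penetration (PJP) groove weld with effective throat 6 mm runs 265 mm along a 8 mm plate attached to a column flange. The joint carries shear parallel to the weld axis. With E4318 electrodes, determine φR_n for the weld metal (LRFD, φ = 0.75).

E43XX → F_EXX = 430 MPa.
Effective throat (given) t_e = 6 mm.
A_we = 6 × 265 = 1590 mm².
F_nw = 0.6 F_EXX = 258 MPa.
φR_n = 0.75 × 258 × 1590 × 10⁻³ = 307.7 kN.

φR_n ≈ 308 kN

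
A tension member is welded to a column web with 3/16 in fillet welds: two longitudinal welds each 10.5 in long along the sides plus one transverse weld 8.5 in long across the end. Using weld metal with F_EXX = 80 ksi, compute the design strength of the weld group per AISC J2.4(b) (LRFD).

t_e = 0.707 × 0.1875 = 0.1326 in.
R_nwl = 0.6 × 80 × 0.1326 × 21 = 133.6 kip (longitudinal, 2 welds).
R_nwt = 0.6 × 80 × 0.1326 × 8.5 = 54.09 kip (transverse, base value).
(i) R_nwl + R_nwt = 187.7 kip; (ii) 0.85 R_nwl + 1.5 R_nwt = 194.7 kip.
R_n = max = 194.7 kip [governs: (ii)]; φR_n = 146 kip.

φR_n ≈ 146 kip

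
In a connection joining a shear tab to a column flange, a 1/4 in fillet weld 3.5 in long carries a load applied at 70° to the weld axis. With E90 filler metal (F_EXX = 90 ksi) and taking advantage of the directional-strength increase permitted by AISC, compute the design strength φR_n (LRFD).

t_e = 0.707 × 0.25 = 0.1767 in; A_we = 0.1767 × 3.5 = 0.6186 in².
Directional factor: 1.0 + 0.5 sin^1.5(70°) = 1.455.
F_nw = 0.6 × 90 × 1.455 = 78.59 ksi.
φR_n = 0.75 × 78.59 × 0.6186 = 36.47 kips.

φR_n ≈ 36.5 kips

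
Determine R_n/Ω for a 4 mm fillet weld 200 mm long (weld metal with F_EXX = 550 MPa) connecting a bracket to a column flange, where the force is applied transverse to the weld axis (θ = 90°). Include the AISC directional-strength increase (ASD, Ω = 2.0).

t_e = 0.707 × 4 = 2.828 mm; A_we = 2.828 × 200 = 565.6 mm².
Directional factor: 1.0 + 0.5 sin^1.5(90°) = 1.5.
F_nw = 0.6 × 550 × 1.5 = 495 MPa.
R_n/Ω = (495 × 565.6) / 2.0 × 10⁻³ = 140 kN.

R_n/Ω ≈ 140 kN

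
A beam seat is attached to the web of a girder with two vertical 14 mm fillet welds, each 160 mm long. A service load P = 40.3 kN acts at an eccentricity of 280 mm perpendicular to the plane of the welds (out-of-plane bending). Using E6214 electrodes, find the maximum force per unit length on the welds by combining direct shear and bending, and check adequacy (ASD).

E62XX → F_EXX = 620 MPa.
L_w = 2 × 160 = 320 mm; section modulus (unit throat) S = 2 × L²/6 = 8533 mm².
Direct shear f_v = P/L_w = 40.3×10³/320 = 125.9 N/mm.
Moment M = P × e = 40.3×10³ × 280 = 11284000 N·mm; bending f_b = M/S = 1322 N/mm.
f_max = √(f_v² + f_b²) = √(125.9² + 1322²) = 1328 N/mm.
r_n/Ω = (1/2.0) × 0.6 × 620 × (0.707 × 14) = 1841 N/mm → adequate.

f_max ≈ 1330 N/mm; adequate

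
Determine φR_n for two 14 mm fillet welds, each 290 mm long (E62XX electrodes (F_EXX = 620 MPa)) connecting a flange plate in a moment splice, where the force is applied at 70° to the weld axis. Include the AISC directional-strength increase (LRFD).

φR_n ≈ 2330 kN

t_e = 0.707 × 14 = 9.898 mm; A_we = 9.898 × 580 = 5741 mm².
Directional factor: 1.0 + 0.5 sin^1.5(70°) = 1.455.
F_nw = 0.6 × 620 × 1.455 = 541.4 MPa.
φR_n = 0.75 × 541.4 × 5741 × 10⁻³ = 2331 kN.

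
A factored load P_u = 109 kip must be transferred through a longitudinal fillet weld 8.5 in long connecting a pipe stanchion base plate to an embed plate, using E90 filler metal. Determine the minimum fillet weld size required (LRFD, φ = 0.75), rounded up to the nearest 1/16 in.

E90XX → F_EXX = 90 ksi.
Total weld length L = 8.5 in.
Required throat t_e = P_u / (φ × 0.6 F_EXX × L) = 109 / (0.75 × 0.6 × 90 × 8.5) = 0.3166 in.
Required leg w = t_e / 0.707 = 0.4479 in → use 1/2 in.

w = 1/2 in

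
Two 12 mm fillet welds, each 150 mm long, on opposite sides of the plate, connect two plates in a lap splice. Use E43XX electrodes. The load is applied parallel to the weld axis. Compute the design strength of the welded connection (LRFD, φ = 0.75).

E43XX → F_EXX = 430 MPa.
Effective throat t_e = 0.707 × 12 = 8.484 mm.
Total length L = 300 mm; A_we = 8.484 × 300 = 2545 mm².
F_nw = 0.6 F_EXX = 0.6 × 430 = 258 MPa.
φR_n = 0.75 × 258 × 2545 × 10⁻³ = 492.5 kN.

φR_n ≈ 492 kN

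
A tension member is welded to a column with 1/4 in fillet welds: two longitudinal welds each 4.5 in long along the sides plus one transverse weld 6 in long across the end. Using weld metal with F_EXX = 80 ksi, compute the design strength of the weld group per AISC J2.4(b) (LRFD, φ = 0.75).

φR_n ≈ 106 kip

t_e = 0.707 × 0.25 = 0.1767 in.
R_nwl = 0.6 × 80 × 0.1767 × 9 = 76.36 kip (longitudinal, 2 welds).
R_nwt = 0.6 × 80 × 0.1767 × 6 = 50.9 kip (transverse, base value).
(i) R_nwl + R_nwt = 127.3 kip; (ii) 0.85 R_nwl + 1.5 R_nwt = 141.3 kip.
R_n = max = 141.3 kip [governs: (ii)]; φR_n = 105.9 kip.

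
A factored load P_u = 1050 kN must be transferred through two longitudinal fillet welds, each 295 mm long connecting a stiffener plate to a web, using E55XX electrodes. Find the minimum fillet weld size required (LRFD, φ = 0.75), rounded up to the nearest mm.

E55XX → F_EXX = 550 MPa.
Total weld length L = 590 mm.
Required throat t_e = P_u / (φ × 0.6 F_EXX × L) = 1050 / (0.75 × 0.6 × 550 × 590 × 10⁻³) = 7.191 mm.
Required leg w = t_e / 0.707 = 10.17 mm → use 11 mm.

w = 11 mm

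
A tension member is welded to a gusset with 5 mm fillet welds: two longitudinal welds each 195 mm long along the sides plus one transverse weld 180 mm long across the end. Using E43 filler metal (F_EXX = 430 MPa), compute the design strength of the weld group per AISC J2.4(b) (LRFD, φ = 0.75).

φR_n ≈ 411 kN

t_e = 0.707 × 5 = 3.535 mm.
R_nwl = 0.6 × 430 × 3.535 × 390 × 10⁻³ = 355.7 kN (longitudinal, 2 welds).
R_nwt = 0.6 × 430 × 3.535 × 180 × 10⁻³ = 164.2 kN (transverse, base value).
(i) R_nwl + R_nwt = 519.9 kN; (ii) 0.85 R_nwl + 1.5 R_nwt = 548.6 kN.
R_n = max = 548.6 kN [governs: (ii)]; φR_n = 411.4 kN.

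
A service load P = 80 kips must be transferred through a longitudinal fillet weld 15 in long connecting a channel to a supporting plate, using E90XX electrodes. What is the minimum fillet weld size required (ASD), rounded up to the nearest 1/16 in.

E90XX → F_EXX = 90 ksi.
Total weld length L = 15 in.
Required throat t_e = P × Ω / (0.6 F_EXX × L) = 80 × 2.0 / (0.6 × 90 × 15) = 0.1975 in.
Required leg w = t_e / 0.707 = 0.2794 in → use 5/16 in.

w = 5/16 in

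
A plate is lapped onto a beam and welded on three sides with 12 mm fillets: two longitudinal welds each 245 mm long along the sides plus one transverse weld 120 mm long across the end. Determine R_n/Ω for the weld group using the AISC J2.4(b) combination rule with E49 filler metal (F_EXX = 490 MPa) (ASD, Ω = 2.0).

R_n/Ω ≈ 761 kN

t_e = 0.707 × 12 = 8.484 mm.
R_nwl = 0.6 × 490 × 8.484 × 490 × 10⁻³ = 1222 kN (longitudinal, 2 welds).
R_nwt = 0.6 × 490 × 8.484 × 120 × 10⁻³ = 299.3 kN (transverse, base value).
(i) R_nwl + R_nwt = 1522 kN; (ii) 0.85 R_nwl + 1.5 R_nwt = 1488 kN.
R_n = max = 1522 kN [governs: (i)]; R_n/Ω = 760.8 kN.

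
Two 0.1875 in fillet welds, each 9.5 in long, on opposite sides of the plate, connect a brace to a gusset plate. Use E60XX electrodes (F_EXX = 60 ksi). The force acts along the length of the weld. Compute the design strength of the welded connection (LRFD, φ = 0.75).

φR_n ≈ 68 kips

Effective throat t_e = 0.707 × 0.1875 = 0.1326 in.
Total length L = 19 in; A_we = 0.1326 × 19 = 2.519 in².
F_nw = 0.6 F_EXX = 0.6 × 60 = 36 ksi.
φR_n = 0.75 × 36 × 2.519 = 68 kips.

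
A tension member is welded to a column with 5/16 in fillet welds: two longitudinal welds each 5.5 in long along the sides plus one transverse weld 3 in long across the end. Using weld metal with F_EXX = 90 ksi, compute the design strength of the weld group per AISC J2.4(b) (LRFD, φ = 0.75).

t_e = 0.707 × 0.3125 = 0.2209 in.
R_nwl = 0.6 × 90 × 0.2209 × 11 = 131.2 kip (longitudinal, 2 welds).
R_nwt = 0.6 × 90 × 0.2209 × 3 = 35.79 kip (transverse, base value).
(i) R_nwl + R_nwt = 167 kip; (ii) 0.85 R_nwl + 1.5 R_nwt = 165.2 kip.
R_n = max = 167 kip [governs: (i)]; φR_n = 125.3 kip.

φR_n ≈ 125 kip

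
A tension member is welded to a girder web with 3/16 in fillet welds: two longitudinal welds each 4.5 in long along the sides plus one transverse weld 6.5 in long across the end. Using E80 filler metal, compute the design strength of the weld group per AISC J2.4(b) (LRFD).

φR_n ≈ 83 kips

E80XX → F_EXX = 80 ksi.
t_e = 0.707 × 0.1875 = 0.1326 in.
R_nwl = 0.6 × 80 × 0.1326 × 9 = 57.27 kips (longitudinal, 2 welds).
R_nwt = 0.6 × 80 × 0.1326 × 6.5 = 41.36 kips (transverse, base value).
(i) R_nwl + R_nwt = 98.63 kips; (ii) 0.85 R_nwl + 1.5 R_nwt = 110.7 kips.
R_n = max = 110.7 kips [governs: (ii)]; φR_n = 83.04 kips.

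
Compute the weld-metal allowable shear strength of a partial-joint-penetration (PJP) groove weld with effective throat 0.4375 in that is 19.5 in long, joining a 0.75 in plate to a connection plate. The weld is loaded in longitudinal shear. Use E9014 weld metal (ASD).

R_n/Ω ≈ 230 kip

E90XX → F_EXX = 90 ksi.
Effective throat (given) t_e = 0.4375 in.
A_we = 0.4375 × 19.5 = 8.531 in².
F_nw = 0.6 F_EXX = 54 ksi.
R_n/Ω = (54 × 8.531) / 2.0 = 230.3 kip.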